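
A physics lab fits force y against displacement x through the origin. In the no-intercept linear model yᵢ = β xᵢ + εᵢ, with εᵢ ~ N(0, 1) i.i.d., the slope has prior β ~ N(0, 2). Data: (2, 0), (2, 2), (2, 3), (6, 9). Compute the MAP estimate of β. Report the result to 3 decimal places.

log p(β | y) = −Σ(yᵢ − βxᵢ)²/(2·1) − β²/(2·2) + const.
Setting the derivative to zero: Σxᵢ(yᵢ − βxᵢ)/1 − β/2 = 0, so β = Σxᵢyᵢ / (Σxᵢ² + σ²/τ²).
Σxᵢyᵢ = 2·0 + 2·2 + 2·3 + 6·9 = 64; Σxᵢ² = 48; σ²/τ² = 0.5.
β̂_MAP = 64 / (48 + 0.5) = 64/48.5 ≈ 1.320.

β̂_MAP = 1.320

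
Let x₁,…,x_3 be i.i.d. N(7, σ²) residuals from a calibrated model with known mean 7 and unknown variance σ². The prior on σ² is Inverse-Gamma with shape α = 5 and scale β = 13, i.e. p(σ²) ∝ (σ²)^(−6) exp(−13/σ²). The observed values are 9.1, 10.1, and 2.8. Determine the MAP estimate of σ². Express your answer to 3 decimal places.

σ̂²_MAP = 3.844

Sum of squared deviations about the known mean: SS = (9.1−7)² + (10.1−7)² + (2.8−7)² = 31.66.
The Normal likelihood contributes (σ²)^(−n/2) exp(−SS/(2σ²)), so the posterior is Inverse-Gamma(α + n/2, β + SS/2) = Inverse-Gamma(6.5, 28.83).
The mode of Inverse-Gamma(a, b) is b/(a+1) = 28.83/7.5 ≈ 3.844.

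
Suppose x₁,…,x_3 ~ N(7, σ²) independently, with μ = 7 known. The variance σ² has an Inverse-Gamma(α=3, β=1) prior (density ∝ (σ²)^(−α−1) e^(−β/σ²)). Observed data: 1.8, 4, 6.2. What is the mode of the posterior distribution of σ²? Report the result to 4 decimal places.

Sum of squared deviations about the known mean: SS = (1.8−7)² + (4−7)² + (6.2−7)² = 36.68.
The Normal likelihood contributes (σ²)^(−n/2) exp(−SS/(2σ²)), so the posterior is Inverse-Gamma(α + n/2, β + SS/2) = Inverse-Gamma(4.5, 19.34).
The mode of Inverse-Gamma(a, b) is b/(a+1) = 19.34/5.5 ≈ 3.5164.

σ̂²_MAP = 3.5164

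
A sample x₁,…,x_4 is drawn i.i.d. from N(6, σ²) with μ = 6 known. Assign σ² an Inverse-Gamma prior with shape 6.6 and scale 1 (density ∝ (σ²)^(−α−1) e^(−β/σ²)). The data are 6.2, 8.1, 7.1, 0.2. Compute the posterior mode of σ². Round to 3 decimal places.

σ̂²_MAP = 2.151

Sum of squared deviations about the known mean: SS = (6.2−6)² + (8.1−6)² + (7.1−6)² + (0.2−6)² = 39.3.
The Normal likelihood contributes (σ²)^(−n/2) exp(−SS/(2σ²)), so the posterior is Inverse-Gamma(α + n/2, β + SS/2) = Inverse-Gamma(8.6, 20.65).
The mode of Inverse-Gamma(a, b) is b/(a+1) = 20.65/9.6 ≈ 2.151.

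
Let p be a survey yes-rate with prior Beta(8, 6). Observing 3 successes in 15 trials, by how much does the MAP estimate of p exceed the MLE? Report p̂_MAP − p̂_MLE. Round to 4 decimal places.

Posterior is Beta(11, 18); MAP = (11−1)/(29−2) = 10/27 ≈ 0.37037.
MLE ignores the prior: p̂_MLE = k/n = 3/15 ≈ 0.20000.
Difference = 10/27 − 3/15 = 23/135 ≈ 0.1704.

MAP − MLE = 0.1704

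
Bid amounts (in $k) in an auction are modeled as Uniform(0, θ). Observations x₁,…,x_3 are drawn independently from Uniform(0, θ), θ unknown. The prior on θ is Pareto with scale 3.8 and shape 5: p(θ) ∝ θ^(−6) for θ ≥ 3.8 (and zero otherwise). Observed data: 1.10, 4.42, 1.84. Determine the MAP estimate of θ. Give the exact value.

The Uniform(0, θ) likelihood is θ^(−n) for θ ≥ max(xᵢ), zero otherwise. Here max(xᵢ) = 4.42.
Posterior ∝ θ^(−6) · θ^(−3) = θ^(−9) on θ ≥ max(3.8, 4.42) = 4.42.
This density is strictly decreasing in θ, so the posterior mode lies at the lower boundary of the support.

θ̂_MAP = 4.42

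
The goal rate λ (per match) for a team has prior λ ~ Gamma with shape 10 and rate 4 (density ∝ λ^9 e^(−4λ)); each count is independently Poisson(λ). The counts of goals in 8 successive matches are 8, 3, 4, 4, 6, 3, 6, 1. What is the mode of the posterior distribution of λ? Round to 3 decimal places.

λ̂_MAP = 3.667

Σxᵢ = 8+3+4+4+6+3+6+1 = 35, with n = 8.
Posterior ∝ λ^9e^(−4λ) · λ^35e^(−8λ) = λ^44e^(−12λ), i.e. Gamma(shape=45, rate=12).
The mode of a Gamma(a, b) with a ≥ 1 (shape–rate) is (a−1)/b = 44/12 ≈ 3.667.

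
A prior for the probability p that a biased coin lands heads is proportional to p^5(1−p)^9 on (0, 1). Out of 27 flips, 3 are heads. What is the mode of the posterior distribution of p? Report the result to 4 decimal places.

p̂_MAP = 0.1951

The prior density ∝ p^5(1−p)^9 is the kernel of Beta(6, 10).
Data: 3 successes in 27 trials. The binomial likelihood contributes p^3(1−p)^24, so the posterior is Beta(6+3, 10+24) = Beta(9, 34).
For Beta(a, b) with a, b > 1 the mode is (a−1)/(a+b−2) = 8/41 ≈ 0.1951.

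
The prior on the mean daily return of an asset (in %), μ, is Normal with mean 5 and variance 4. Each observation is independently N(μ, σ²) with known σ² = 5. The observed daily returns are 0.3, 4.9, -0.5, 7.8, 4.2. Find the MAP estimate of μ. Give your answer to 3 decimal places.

μ̂_MAP = 3.672

n = 5; x̄ = (0.3 + 4.9 + (-0.5) + 7.8 + 4.2)/5 = 16.7/5 = 3.34.
For a Normal prior and Normal likelihood with known variance, the posterior is Normal; its mode equals its mean, the precision-weighted average.
Prior precision 1/σ₀² = 1/4 = 0.25; data precision n/σ² = 5/5 = 1.
μ̂ = (0.25·5 + 1·3.34) / (0.25 + 1) = 4.59/1.25 = 3.672.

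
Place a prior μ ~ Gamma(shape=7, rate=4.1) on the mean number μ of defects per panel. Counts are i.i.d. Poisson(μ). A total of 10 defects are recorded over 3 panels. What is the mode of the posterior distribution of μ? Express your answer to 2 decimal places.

μ̂_MAP = 2.25

Σxᵢ = 10, n = 3.
Posterior ∝ μ^6e^(−4.1μ) · μ^10e^(−3μ) = μ^16e^(−7.1μ), i.e. Gamma(shape=17, rate=7.1).
The mode of a Gamma(a, b) with a ≥ 1 (shape–rate) is (a−1)/b = 16/7.1 ≈ 2.25.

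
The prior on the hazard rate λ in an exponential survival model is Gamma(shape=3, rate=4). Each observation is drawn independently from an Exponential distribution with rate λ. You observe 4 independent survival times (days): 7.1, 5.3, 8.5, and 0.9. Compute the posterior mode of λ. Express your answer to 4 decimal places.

λ̂_MAP = 0.2326

The Exponential(rate=λ) likelihood is ∝ λ^n e^(−λΣtᵢ). Here n = 4 and Σtᵢ = 7.1 + 5.3 + 8.5 + 0.9 = 21.8.
Posterior ∝ λ^2e^(−4λ) · λ^4e^(−21.8λ) = λ^6e^(−25.8λ), i.e. Gamma(7, 25.8).
Mode = (a−1)/b = 6/25.8 ≈ 0.2326.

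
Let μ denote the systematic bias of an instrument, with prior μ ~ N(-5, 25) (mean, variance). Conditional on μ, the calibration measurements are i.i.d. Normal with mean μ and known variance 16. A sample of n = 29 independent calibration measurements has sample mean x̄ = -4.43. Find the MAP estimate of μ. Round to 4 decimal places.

n = 29, x̄ = -4.43.
For a Normal prior and Normal likelihood with known variance, the posterior is Normal; its mode equals its mean, the precision-weighted average.
Prior precision 1/σ₀² = 1/25 = 0.04; data precision n/σ² = 29/16 = 1.8125.
μ̂ = (0.04·(-5) + 1.8125·(-4.43)) / (0.04 + 1.8125) = (-8.229375)/1.8525 = -231/52 ≈ -4.4423.

μ̂_MAP = -4.4423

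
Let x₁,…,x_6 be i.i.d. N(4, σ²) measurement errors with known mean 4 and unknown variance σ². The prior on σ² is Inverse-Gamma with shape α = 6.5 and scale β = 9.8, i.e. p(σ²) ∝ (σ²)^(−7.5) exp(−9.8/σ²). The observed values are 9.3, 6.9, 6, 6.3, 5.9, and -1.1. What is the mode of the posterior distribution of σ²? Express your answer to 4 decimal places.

σ̂²_MAP = 4.5243

Sum of squared deviations about the known mean: SS = (9.3−4)² + (6.9−4)² + (6−4)² + (6.3−4)² + (5.9−4)² + (-1.1−4)² = 75.41.
The Normal likelihood contributes (σ²)^(−n/2) exp(−SS/(2σ²)), so the posterior is Inverse-Gamma(α + n/2, β + SS/2) = Inverse-Gamma(9.5, 47.505).
The mode of Inverse-Gamma(a, b) is b/(a+1) = 47.505/10.5 ≈ 4.5243.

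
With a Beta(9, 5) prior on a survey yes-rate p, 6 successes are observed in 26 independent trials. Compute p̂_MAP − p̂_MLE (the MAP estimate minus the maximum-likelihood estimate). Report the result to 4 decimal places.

MAP − MLE = 0.1377

Posterior is Beta(15, 25); MAP = (15−1)/(40−2) = 14/38 ≈ 0.36842.
MLE ignores the prior: p̂_MLE = k/n = 6/26 ≈ 0.23077.
Difference = 14/38 − 6/26 = 34/247 ≈ 0.1377.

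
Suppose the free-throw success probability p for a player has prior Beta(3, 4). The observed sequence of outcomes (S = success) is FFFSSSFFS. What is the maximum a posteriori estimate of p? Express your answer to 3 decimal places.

p̂_MAP = 0.429

Prior: Beta(3, 4).
Data: 4 successes in 9 trials (from the sequence). The binomial likelihood contributes p^4(1−p)^5, so the posterior is Beta(3+4, 4+5) = Beta(7, 9).
For Beta(a, b) with a, b > 1 the mode is (a−1)/(a+b−2) = 6/14 ≈ 0.429.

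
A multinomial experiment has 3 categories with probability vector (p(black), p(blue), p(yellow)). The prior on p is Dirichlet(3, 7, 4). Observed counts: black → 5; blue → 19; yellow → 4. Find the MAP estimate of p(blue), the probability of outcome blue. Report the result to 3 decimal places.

The posterior is Dirichlet(αᵢ + nᵢ) = Dirichlet(8, 26, 8).
For a Dirichlet(a₁,…,a_K) with all aᵢ > 1, the mode has j-th component (aⱼ − 1)/(Σaᵢ − K).
Here Σaᵢ = 42 and K = 3, so p(blue) = (26 − 1)/(42 − 3) = 25/39 ≈ 0.641.

MAP estimate of p(blue) = 0.641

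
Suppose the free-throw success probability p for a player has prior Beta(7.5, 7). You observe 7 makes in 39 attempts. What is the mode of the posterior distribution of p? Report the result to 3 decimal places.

Prior: Beta(7.5, 7).
Data: 7 successes in 39 trials. The binomial likelihood contributes p^7(1−p)^32, so the posterior is Beta(7.5+7, 7+32) = Beta(14.5, 39).
For Beta(a, b) with a, b > 1 the mode is (a−1)/(a+b−2) = 13.5/51.5 ≈ 0.262.

p̂_MAP = 0.262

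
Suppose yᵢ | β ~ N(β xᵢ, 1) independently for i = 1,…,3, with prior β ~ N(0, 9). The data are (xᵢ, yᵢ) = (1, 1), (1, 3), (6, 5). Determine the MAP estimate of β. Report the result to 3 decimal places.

β̂_MAP = 0.892

log p(β | y) = −Σ(yᵢ − βxᵢ)²/(2·1) − β²/(2·9) + const.
Setting the derivative to zero: Σxᵢ(yᵢ − βxᵢ)/1 − β/9 = 0, so β = Σxᵢyᵢ / (Σxᵢ² + σ²/τ²).
Σxᵢyᵢ = 1·1 + 1·3 + 6·5 = 34; Σxᵢ² = 38; σ²/τ² = 1/9.
β̂_MAP = 34 / (38 + 1/9) = 34/(343/9) = 306/343 ≈ 0.892.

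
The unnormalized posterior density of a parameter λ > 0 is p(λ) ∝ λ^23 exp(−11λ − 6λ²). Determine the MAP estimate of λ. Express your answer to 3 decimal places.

ℓ'(λ) = 23/λ − 11 − 12λ. Setting this to zero and multiplying by λ: 12λ² + 11λ − 23 = 0.
λ = (−11 + √(11² + 4·12·23)) / (2·12) = (−11 + √1225) / 24 = (−11 + 35)/24 = 1.
ℓ''(λ) = −23/λ² − 12 < 0, confirming a maximum.

λ̂_MAP = 1.000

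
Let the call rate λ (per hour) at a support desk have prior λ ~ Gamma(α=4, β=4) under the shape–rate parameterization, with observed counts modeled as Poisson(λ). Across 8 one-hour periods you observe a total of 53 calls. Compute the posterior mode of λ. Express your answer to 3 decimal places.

λ̂_MAP = 4.667

Σxᵢ = 53, n = 8.
Posterior ∝ λ^3e^(−4λ) · λ^53e^(−8λ) = λ^56e^(−12λ), i.e. Gamma(shape=57, rate=12).
The mode of a Gamma(a, b) with a ≥ 1 (shape–rate) is (a−1)/b = 56/12 ≈ 4.667.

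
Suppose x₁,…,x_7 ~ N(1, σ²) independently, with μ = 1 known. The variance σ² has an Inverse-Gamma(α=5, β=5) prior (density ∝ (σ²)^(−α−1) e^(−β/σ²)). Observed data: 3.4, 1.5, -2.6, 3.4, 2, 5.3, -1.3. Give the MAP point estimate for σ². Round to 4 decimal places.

Sum of squared deviations about the known mean: SS = (3.4−1)² + (1.5−1)² + (-2.6−1)² + (3.4−1)² + (2−1)² + (5.3−1)² + (-1.3−1)² = 49.51.
The Normal likelihood contributes (σ²)^(−n/2) exp(−SS/(2σ²)), so the posterior is Inverse-Gamma(α + n/2, β + SS/2) = Inverse-Gamma(8.5, 29.755).
The mode of Inverse-Gamma(a, b) is b/(a+1) = 29.755/9.5 ≈ 3.1321.

σ̂²_MAP = 3.1321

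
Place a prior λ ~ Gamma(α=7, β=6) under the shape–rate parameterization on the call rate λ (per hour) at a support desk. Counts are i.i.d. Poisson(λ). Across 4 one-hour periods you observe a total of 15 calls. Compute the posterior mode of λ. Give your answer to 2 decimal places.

λ̂_MAP = 2.10

Σxᵢ = 15, n = 4.
Posterior ∝ λ^6e^(−6λ) · λ^15e^(−4λ) = λ^21e^(−10λ), i.e. Gamma(shape=22, rate=10).
The mode of a Gamma(a, b) with a ≥ 1 (shape–rate) is (a−1)/b = 21/10 ≈ 2.10.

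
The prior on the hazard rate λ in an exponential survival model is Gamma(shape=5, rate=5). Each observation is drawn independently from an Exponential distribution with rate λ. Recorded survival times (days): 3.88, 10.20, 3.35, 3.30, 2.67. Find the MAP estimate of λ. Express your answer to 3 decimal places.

λ̂_MAP = 0.317

The Exponential(rate=λ) likelihood is ∝ λ^n e^(−λΣtᵢ). Here n = 5 and Σtᵢ = 3.88 + 10.20 + 3.35 + 3.30 + 2.67 = 23.40.
Posterior ∝ λ^4e^(−5λ) · λ^5e^(−23.40λ) = λ^9e^(−28.40λ), i.e. Gamma(10, 28.40).
Mode = (a−1)/b = 9/28.40 ≈ 0.317.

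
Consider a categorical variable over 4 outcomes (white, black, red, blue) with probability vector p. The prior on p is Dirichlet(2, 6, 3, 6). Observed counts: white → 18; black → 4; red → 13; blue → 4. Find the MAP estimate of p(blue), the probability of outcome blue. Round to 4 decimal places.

MAP estimate of p(blue) = 0.1731

The posterior is Dirichlet(αᵢ + nᵢ) = Dirichlet(20, 10, 16, 10).
For a Dirichlet(a₁,…,a_K) with all aᵢ > 1, the mode has j-th component (aⱼ − 1)/(Σaᵢ − K).
Here Σaᵢ = 56 and K = 4, so p(blue) = (10 − 1)/(56 − 4) = 9/52 ≈ 0.1731.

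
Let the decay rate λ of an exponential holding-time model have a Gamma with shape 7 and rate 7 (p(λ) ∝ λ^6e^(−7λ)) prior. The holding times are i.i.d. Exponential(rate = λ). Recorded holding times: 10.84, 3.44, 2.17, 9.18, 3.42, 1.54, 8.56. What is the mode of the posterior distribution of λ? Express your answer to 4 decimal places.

The Exponential(rate=λ) likelihood is ∝ λ^n e^(−λΣtᵢ). Here n = 7 and Σtᵢ = 10.84 + 3.44 + 2.17 + 9.18 + 3.42 + 1.54 + 8.56 = 39.15.
Posterior ∝ λ^6e^(−7λ) · λ^7e^(−39.15λ) = λ^13e^(−46.15λ), i.e. Gamma(14, 46.15).
Mode = (a−1)/b = 13/46.15 ≈ 0.2817.

λ̂_MAP = 0.2817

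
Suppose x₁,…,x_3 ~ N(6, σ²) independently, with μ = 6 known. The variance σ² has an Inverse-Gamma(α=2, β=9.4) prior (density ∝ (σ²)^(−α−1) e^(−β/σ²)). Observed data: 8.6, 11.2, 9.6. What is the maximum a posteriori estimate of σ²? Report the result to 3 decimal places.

Sum of squared deviations about the known mean: SS = (8.6−6)² + (11.2−6)² + (9.6−6)² = 46.76.
The Normal likelihood contributes (σ²)^(−n/2) exp(−SS/(2σ²)), so the posterior is Inverse-Gamma(α + n/2, β + SS/2) = Inverse-Gamma(3.5, 32.78).
The mode of Inverse-Gamma(a, b) is b/(a+1) = 32.78/4.5 ≈ 7.284.

σ̂²_MAP = 7.284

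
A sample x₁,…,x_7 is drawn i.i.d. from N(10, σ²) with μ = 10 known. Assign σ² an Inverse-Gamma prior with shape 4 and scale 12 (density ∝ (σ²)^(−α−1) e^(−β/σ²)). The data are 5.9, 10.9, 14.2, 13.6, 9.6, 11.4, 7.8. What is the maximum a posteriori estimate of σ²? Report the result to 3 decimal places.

σ̂²_MAP = 4.658

Sum of squared deviations about the known mean: SS = (5.9−10)² + (10.9−10)² + (14.2−10)² + (13.6−10)² + (9.6−10)² + (11.4−10)² + (7.8−10)² = 55.18.
The Normal likelihood contributes (σ²)^(−n/2) exp(−SS/(2σ²)), so the posterior is Inverse-Gamma(α + n/2, β + SS/2) = Inverse-Gamma(7.5, 39.59).
The mode of Inverse-Gamma(a, b) is b/(a+1) = 39.59/8.5 ≈ 4.658.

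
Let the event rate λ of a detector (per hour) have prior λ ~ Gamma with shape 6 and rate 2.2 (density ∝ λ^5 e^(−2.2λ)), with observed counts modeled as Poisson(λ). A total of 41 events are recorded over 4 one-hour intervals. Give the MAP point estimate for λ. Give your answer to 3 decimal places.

Σxᵢ = 41, n = 4.
Posterior ∝ λ^5e^(−2.2λ) · λ^41e^(−4λ) = λ^46e^(−6.2λ), i.e. Gamma(shape=47, rate=6.2).
The mode of a Gamma(a, b) with a ≥ 1 (shape–rate) is (a−1)/b = 46/6.2 ≈ 7.419.

λ̂_MAP = 7.419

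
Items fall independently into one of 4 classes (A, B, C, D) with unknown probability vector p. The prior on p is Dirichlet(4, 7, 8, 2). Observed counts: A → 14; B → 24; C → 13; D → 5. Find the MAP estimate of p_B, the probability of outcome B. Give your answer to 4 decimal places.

MAP estimate of p_B = 0.4110

The posterior is Dirichlet(αᵢ + nᵢ) = Dirichlet(18, 31, 21, 7).
For a Dirichlet(a₁,…,a_K) with all aᵢ > 1, the mode has j-th component (aⱼ − 1)/(Σaᵢ − K).
Here Σaᵢ = 77 and K = 4, so p_B = (31 − 1)/(77 − 4) = 30/73 ≈ 0.4110.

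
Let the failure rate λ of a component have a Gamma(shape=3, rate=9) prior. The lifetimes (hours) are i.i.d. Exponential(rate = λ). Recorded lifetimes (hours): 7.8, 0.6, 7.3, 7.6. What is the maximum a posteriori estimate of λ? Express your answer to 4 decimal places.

The Exponential(rate=λ) likelihood is ∝ λ^n e^(−λΣtᵢ). Here n = 4 and Σtᵢ = 7.8 + 0.6 + 7.3 + 7.6 = 23.3.
Posterior ∝ λ^2e^(−9λ) · λ^4e^(−23.3λ) = λ^6e^(−32.3λ), i.e. Gamma(7, 32.3).
Mode = (a−1)/b = 6/32.3 ≈ 0.1858.

λ̂_MAP = 0.1858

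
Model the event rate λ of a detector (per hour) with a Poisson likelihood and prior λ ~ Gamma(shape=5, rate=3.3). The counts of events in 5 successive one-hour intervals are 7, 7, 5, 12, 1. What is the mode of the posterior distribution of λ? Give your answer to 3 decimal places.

λ̂_MAP = 4.337

Σxᵢ = 7+7+5+12+1 = 32, with n = 5.
Posterior ∝ λ^4e^(−3.3λ) · λ^32e^(−5λ) = λ^36e^(−8.3λ), i.e. Gamma(shape=37, rate=8.3).
The mode of a Gamma(a, b) with a ≥ 1 (shape–rate) is (a−1)/b = 36/8.3 ≈ 4.337.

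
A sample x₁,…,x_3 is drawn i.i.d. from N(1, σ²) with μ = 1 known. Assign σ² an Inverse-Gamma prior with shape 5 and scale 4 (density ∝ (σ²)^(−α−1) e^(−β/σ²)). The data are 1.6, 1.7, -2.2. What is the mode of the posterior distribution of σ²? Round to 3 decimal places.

Sum of squared deviations about the known mean: SS = (1.6−1)² + (1.7−1)² + (-2.2−1)² = 11.09.
The Normal likelihood contributes (σ²)^(−n/2) exp(−SS/(2σ²)), so the posterior is Inverse-Gamma(α + n/2, β + SS/2) = Inverse-Gamma(6.5, 9.545).
The mode of Inverse-Gamma(a, b) is b/(a+1) = 9.545/7.5 ≈ 1.273.

σ̂²_MAP = 1.273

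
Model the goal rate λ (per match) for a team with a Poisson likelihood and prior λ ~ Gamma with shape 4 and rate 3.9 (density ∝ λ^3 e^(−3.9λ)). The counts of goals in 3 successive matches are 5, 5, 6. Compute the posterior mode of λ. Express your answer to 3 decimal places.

Σxᵢ = 5+5+6 = 16, with n = 3.
Posterior ∝ λ^3e^(−3.9λ) · λ^16e^(−3λ) = λ^19e^(−6.9λ), i.e. Gamma(shape=20, rate=6.9).
The mode of a Gamma(a, b) with a ≥ 1 (shape–rate) is (a−1)/b = 19/6.9 ≈ 2.754.

λ̂_MAP = 2.754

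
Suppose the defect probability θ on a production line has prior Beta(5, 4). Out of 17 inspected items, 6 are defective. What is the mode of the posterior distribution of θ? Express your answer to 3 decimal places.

Prior: Beta(5, 4).
Data: 6 successes in 17 trials. The binomial likelihood contributes θ^6(1−θ)^11, so the posterior is Beta(5+6, 4+11) = Beta(11, 15).
For Beta(a, b) with a, b > 1 the mode is (a−1)/(a+b−2) = 10/24 ≈ 0.417.

θ̂_MAP = 0.417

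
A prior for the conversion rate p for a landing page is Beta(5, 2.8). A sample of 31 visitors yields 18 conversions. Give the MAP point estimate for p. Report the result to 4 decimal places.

p̂_MAP = 0.5978

Prior: Beta(5, 2.8).
Data: 18 successes in 31 trials. The binomial likelihood contributes p^18(1−p)^13, so the posterior is Beta(5+18, 2.8+13) = Beta(23, 15.8).
For Beta(a, b) with a, b > 1 the mode is (a−1)/(a+b−2) = 22/36.8 ≈ 0.5978.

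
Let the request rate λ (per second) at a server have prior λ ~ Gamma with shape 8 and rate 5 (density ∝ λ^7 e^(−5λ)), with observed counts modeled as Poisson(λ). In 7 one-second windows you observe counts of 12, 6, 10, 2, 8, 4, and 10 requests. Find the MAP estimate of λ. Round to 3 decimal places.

λ̂_MAP = 4.917

Σxᵢ = 12+6+10+2+8+4+10 = 52, with n = 7.
Posterior ∝ λ^7e^(−5λ) · λ^52e^(−7λ) = λ^59e^(−12λ), i.e. Gamma(shape=60, rate=12).
The mode of a Gamma(a, b) with a ≥ 1 (shape–rate) is (a−1)/b = 59/12 ≈ 4.917.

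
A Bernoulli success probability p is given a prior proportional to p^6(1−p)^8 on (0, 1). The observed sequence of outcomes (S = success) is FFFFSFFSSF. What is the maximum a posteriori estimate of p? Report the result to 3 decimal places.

The prior density ∝ p^6(1−p)^8 is the kernel of Beta(7, 9).
Data: 3 successes in 10 trials (from the sequence). The binomial likelihood contributes p^3(1−p)^7, so the posterior is Beta(7+3, 9+7) = Beta(10, 16).
For Beta(a, b) with a, b > 1 the mode is (a−1)/(a+b−2) = 9/24 ≈ 0.375.

p̂_MAP = 0.375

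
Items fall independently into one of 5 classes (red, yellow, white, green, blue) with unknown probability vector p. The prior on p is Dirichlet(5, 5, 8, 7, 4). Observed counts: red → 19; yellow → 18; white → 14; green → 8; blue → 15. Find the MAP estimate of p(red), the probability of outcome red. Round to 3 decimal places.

The posterior is Dirichlet(αᵢ + nᵢ) = Dirichlet(24, 23, 22, 15, 19).
For a Dirichlet(a₁,…,a_K) with all aᵢ > 1, the mode has j-th component (aⱼ − 1)/(Σaᵢ − K).
Here Σaᵢ = 103 and K = 5, so p(red) = (24 − 1)/(103 − 5) = 23/98 ≈ 0.235.

MAP estimate of p(red) = 0.235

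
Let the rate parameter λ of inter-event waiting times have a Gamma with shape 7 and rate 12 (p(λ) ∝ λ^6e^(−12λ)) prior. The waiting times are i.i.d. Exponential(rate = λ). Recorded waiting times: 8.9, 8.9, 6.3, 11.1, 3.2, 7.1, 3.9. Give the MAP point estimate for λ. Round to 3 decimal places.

λ̂_MAP = 0.212

The Exponential(rate=λ) likelihood is ∝ λ^n e^(−λΣtᵢ). Here n = 7 and Σtᵢ = 8.9 + 8.9 + 6.3 + 11.1 + 3.2 + 7.1 + 3.9 = 49.4.
Posterior ∝ λ^6e^(−12λ) · λ^7e^(−49.4λ) = λ^13e^(−61.4λ), i.e. Gamma(14, 61.4).
Mode = (a−1)/b = 13/61.4 ≈ 0.212.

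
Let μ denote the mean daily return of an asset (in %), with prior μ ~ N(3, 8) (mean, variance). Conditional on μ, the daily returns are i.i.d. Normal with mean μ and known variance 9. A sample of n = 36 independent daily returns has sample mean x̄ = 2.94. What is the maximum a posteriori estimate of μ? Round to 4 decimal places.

μ̂_MAP = 2.9418

n = 36, x̄ = 2.94.
For a Normal prior and Normal likelihood with known variance, the posterior is Normal; its mode equals its mean, the precision-weighted average.
Prior precision 1/σ₀² = 1/8 = 0.125; data precision n/σ² = 36/9 = 4.
μ̂ = (0.125·3 + 4·2.94) / (0.125 + 4) = 12.135/4.125 = 809/275 ≈ 2.9418.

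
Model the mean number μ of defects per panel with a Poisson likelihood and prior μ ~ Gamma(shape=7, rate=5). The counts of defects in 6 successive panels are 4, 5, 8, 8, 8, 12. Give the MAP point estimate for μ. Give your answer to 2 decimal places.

Σxᵢ = 4+5+8+8+8+12 = 45, with n = 6.
Posterior ∝ μ^6e^(−5μ) · μ^45e^(−6μ) = μ^51e^(−11μ), i.e. Gamma(shape=52, rate=11).
The mode of a Gamma(a, b) with a ≥ 1 (shape–rate) is (a−1)/b = 51/11 ≈ 4.64.

μ̂_MAP = 4.64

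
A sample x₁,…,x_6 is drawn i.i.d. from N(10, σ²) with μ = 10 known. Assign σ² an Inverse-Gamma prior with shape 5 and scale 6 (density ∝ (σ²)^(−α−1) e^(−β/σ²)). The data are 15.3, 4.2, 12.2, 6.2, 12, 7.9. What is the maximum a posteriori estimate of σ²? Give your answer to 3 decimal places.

σ̂²_MAP = 5.634

Sum of squared deviations about the known mean: SS = (15.3−10)² + (4.2−10)² + (12.2−10)² + (6.2−10)² + (12−10)² + (7.9−10)² = 89.42.
The Normal likelihood contributes (σ²)^(−n/2) exp(−SS/(2σ²)), so the posterior is Inverse-Gamma(α + n/2, β + SS/2) = Inverse-Gamma(8, 50.71).
The mode of Inverse-Gamma(a, b) is b/(a+1) = 50.71/9 ≈ 5.634.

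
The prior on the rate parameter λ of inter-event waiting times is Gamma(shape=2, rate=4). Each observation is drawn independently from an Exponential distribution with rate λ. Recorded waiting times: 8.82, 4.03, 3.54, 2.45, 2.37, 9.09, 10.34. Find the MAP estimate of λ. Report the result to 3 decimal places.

λ̂_MAP = 0.179

The Exponential(rate=λ) likelihood is ∝ λ^n e^(−λΣtᵢ). Here n = 7 and Σtᵢ = 8.82 + 4.03 + 3.54 + 2.45 + 2.37 + 9.09 + 10.34 = 40.64.
Posterior ∝ λe^(−4λ) · λ^7e^(−40.64λ) = λ^8e^(−44.64λ), i.e. Gamma(9, 44.64).
Mode = (a−1)/b = 8/44.64 ≈ 0.179.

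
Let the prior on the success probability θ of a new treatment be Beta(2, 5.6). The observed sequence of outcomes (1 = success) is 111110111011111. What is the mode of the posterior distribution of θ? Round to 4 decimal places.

Prior: Beta(2, 5.6).
Data: 13 successes in 15 trials (from the sequence). The binomial likelihood contributes θ^13(1−θ)^2, so the posterior is Beta(2+13, 5.6+2) = Beta(15, 7.6).
For Beta(a, b) with a, b > 1 the mode is (a−1)/(a+b−2) = 14/20.6 ≈ 0.6796.

θ̂_MAP = 0.6796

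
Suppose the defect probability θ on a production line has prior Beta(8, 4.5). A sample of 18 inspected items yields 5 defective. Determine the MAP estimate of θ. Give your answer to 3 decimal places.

θ̂_MAP = 0.421

Prior: Beta(8, 4.5).
Data: 5 successes in 18 trials. The binomial likelihood contributes θ^5(1−θ)^13, so the posterior is Beta(8+5, 4.5+13) = Beta(13, 17.5).
For Beta(a, b) with a, b > 1 the mode is (a−1)/(a+b−2) = 12/28.5 ≈ 0.421.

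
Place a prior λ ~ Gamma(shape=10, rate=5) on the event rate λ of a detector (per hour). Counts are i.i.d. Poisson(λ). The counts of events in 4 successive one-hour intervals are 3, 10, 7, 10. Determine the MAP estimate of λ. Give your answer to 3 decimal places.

Σxᵢ = 3+10+7+10 = 30, with n = 4.
Posterior ∝ λ^9e^(−5λ) · λ^30e^(−4λ) = λ^39e^(−9λ), i.e. Gamma(shape=40, rate=9).
The mode of a Gamma(a, b) with a ≥ 1 (shape–rate) is (a−1)/b = 39/9 ≈ 4.333.

λ̂_MAP = 4.333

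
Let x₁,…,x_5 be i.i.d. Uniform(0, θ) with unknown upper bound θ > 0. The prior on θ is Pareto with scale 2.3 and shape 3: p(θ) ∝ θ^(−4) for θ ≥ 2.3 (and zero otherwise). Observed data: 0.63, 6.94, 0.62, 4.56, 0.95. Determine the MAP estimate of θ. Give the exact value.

The Uniform(0, θ) likelihood is θ^(−n) for θ ≥ max(xᵢ), zero otherwise. Here max(xᵢ) = 6.94.
Posterior ∝ θ^(−4) · θ^(−5) = θ^(−9) on θ ≥ max(2.3, 6.94) = 6.94.
This density is strictly decreasing in θ, so the posterior mode lies at the lower boundary of the support.

θ̂_MAP = 6.94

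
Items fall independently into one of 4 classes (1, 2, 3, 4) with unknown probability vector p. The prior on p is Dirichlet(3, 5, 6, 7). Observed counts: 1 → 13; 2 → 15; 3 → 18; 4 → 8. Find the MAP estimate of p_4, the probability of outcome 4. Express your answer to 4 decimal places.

The posterior is Dirichlet(αᵢ + nᵢ) = Dirichlet(16, 20, 24, 15).
For a Dirichlet(a₁,…,a_K) with all aᵢ > 1, the mode has j-th component (aⱼ − 1)/(Σaᵢ − K).
Here Σaᵢ = 75 and K = 4, so p_4 = (15 − 1)/(75 − 4) = 14/71 ≈ 0.1972.

MAP estimate: 0.1972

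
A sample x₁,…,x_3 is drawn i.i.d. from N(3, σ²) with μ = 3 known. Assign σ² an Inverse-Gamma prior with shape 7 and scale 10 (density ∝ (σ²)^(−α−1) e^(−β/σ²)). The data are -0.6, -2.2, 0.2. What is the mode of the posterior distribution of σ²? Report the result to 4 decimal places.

Sum of squared deviations about the known mean: SS = (-0.6−3)² + (-2.2−3)² + (0.2−3)² = 47.84.
The Normal likelihood contributes (σ²)^(−n/2) exp(−SS/(2σ²)), so the posterior is Inverse-Gamma(α + n/2, β + SS/2) = Inverse-Gamma(8.5, 33.92).
The mode of Inverse-Gamma(a, b) is b/(a+1) = 33.92/9.5 ≈ 3.5705.

σ̂²_MAP = 3.5705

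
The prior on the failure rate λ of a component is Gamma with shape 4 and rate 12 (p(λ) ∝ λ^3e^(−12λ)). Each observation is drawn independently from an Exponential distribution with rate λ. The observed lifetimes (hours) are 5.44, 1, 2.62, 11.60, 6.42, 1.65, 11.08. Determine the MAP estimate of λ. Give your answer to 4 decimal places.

The Exponential(rate=λ) likelihood is ∝ λ^n e^(−λΣtᵢ). Here n = 7 and Σtᵢ = 5.44 + 1 + 2.62 + 11.60 + 6.42 + 1.65 + 11.08 = 39.81.
Posterior ∝ λ^3e^(−12λ) · λ^7e^(−39.81λ) = λ^10e^(−51.81λ), i.e. Gamma(11, 51.81).
Mode = (a−1)/b = 10/51.81 ≈ 0.1930.

λ̂_MAP = 0.1930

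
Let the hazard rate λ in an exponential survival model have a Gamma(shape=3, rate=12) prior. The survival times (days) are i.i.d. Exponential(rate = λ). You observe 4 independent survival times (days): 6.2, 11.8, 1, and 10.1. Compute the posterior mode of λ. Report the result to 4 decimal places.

λ̂_MAP = 0.1460

The Exponential(rate=λ) likelihood is ∝ λ^n e^(−λΣtᵢ). Here n = 4 and Σtᵢ = 6.2 + 11.8 + 1 + 10.1 = 29.1.
Posterior ∝ λ^2e^(−12λ) · λ^4e^(−29.1λ) = λ^6e^(−41.1λ), i.e. Gamma(7, 41.1).
Mode = (a−1)/b = 6/41.1 ≈ 0.1460.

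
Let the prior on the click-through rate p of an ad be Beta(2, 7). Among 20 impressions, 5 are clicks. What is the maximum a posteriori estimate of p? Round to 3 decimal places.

p̂_MAP = 0.222

Prior: Beta(2, 7).
Data: 5 successes in 20 trials. The binomial likelihood contributes p^5(1−p)^15, so the posterior is Beta(2+5, 7+15) = Beta(7, 22).
For Beta(a, b) with a, b > 1 the mode is (a−1)/(a+b−2) = 6/27 ≈ 0.222.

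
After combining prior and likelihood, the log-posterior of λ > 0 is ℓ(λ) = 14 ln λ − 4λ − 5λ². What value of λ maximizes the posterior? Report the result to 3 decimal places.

λ̂_MAP = 1.000

ℓ'(λ) = 14/λ − 4 − 10λ. Setting this to zero and multiplying by λ: 10λ² + 4λ − 14 = 0.
λ = (−4 + √(4² + 4·10·14)) / (2·10) = (−4 + √576) / 20 = (−4 + 24)/20 = 1.
ℓ''(λ) = −14/λ² − 10 < 0, confirming a maximum.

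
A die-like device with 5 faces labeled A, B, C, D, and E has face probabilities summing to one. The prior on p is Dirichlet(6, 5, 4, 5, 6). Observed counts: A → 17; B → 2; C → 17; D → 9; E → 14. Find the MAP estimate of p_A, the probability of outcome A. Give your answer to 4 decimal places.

The posterior is Dirichlet(αᵢ + nᵢ) = Dirichlet(23, 7, 21, 14, 20).
For a Dirichlet(a₁,…,a_K) with all aᵢ > 1, the mode has j-th component (aⱼ − 1)/(Σaᵢ − K).
Here Σaᵢ = 85 and K = 5, so p_A = (23 − 1)/(85 − 5) = 22/80 ≈ 0.2750.

MAP estimate of p_A = 0.2750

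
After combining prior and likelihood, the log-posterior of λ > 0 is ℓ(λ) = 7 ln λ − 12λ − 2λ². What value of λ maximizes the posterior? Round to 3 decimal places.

λ̂_MAP = 0.500

ℓ'(λ) = 7/λ − 12 − 4λ. Setting this to zero and multiplying by λ: 4λ² + 12λ − 7 = 0.
λ = (−12 + √(12² + 4·4·7)) / (2·4) = (−12 + √256) / 8 = (−12 + 16)/8 = 1/2.
ℓ''(λ) = −7/λ² − 4 < 0, confirming a maximum.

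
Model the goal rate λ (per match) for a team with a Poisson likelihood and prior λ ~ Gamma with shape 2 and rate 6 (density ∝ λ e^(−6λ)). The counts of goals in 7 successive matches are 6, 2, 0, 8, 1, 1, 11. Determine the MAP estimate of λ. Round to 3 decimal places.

Σxᵢ = 6+2+0+8+1+1+11 = 29, with n = 7.
Posterior ∝ λe^(−6λ) · λ^29e^(−7λ) = λ^30e^(−13λ), i.e. Gamma(shape=31, rate=13).
The mode of a Gamma(a, b) with a ≥ 1 (shape–rate) is (a−1)/b = 30/13 ≈ 2.308.

λ̂_MAP = 2.308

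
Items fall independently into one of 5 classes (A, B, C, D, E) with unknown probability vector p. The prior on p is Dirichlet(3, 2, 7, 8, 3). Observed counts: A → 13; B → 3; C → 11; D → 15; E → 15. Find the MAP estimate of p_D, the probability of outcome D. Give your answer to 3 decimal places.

The posterior is Dirichlet(αᵢ + nᵢ) = Dirichlet(16, 5, 18, 23, 18).
For a Dirichlet(a₁,…,a_K) with all aᵢ > 1, the mode has j-th component (aⱼ − 1)/(Σaᵢ − K).
Here Σaᵢ = 80 and K = 5, so p_D = (23 − 1)/(80 − 5) = 22/75 ≈ 0.293.

MAP estimate of p_D = 0.293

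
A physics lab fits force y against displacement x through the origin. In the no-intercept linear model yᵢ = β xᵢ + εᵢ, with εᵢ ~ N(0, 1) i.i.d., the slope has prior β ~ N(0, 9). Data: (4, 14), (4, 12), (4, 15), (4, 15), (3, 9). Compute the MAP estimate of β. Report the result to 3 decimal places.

log p(β | y) = −Σ(yᵢ − βxᵢ)²/(2·1) − β²/(2·9) + const.
Setting the derivative to zero: Σxᵢ(yᵢ − βxᵢ)/1 − β/9 = 0, so β = Σxᵢyᵢ / (Σxᵢ² + σ²/τ²).
Σxᵢyᵢ = 4·14 + 4·12 + 4·15 + 4·15 + 3·9 = 251; Σxᵢ² = 73; σ²/τ² = 1/9.
β̂_MAP = 251 / (73 + 1/9) = 251/(658/9) = 2259/658 ≈ 3.433.

β̂_MAP = 3.433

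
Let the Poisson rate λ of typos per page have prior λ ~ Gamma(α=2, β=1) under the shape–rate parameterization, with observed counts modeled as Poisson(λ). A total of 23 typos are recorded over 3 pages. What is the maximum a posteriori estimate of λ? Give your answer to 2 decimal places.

λ̂_MAP = 6.00

Σxᵢ = 23, n = 3.
Posterior ∝ λe^(−1λ) · λ^23e^(−3λ) = λ^24e^(−4λ), i.e. Gamma(shape=25, rate=4).
The mode of a Gamma(a, b) with a ≥ 1 (shape–rate) is (a−1)/b = 24/4 ≈ 6.00.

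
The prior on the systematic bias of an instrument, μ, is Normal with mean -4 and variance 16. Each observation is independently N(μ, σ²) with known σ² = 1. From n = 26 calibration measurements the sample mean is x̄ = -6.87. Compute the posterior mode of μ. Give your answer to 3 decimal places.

n = 26, x̄ = -6.87.
For a Normal prior and Normal likelihood with known variance, the posterior is Normal; its mode equals its mean, the precision-weighted average.
Prior precision 1/σ₀² = 1/16 = 0.0625; data precision n/σ² = 26/1 = 26.
μ̂ = (0.0625·(-4) + 26·(-6.87)) / (0.0625 + 26) = (-178.87)/26.0625 = -71548/10425 ≈ -6.863.

μ̂_MAP = -6.863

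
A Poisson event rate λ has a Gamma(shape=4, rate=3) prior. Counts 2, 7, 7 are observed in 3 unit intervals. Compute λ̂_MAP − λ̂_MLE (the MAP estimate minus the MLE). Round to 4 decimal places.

Σxᵢ = 16. Posterior is Gamma(20, 6); MAP = (20−1)/6 = 19/6 ≈ 3.16667.
MLE = x̄ = 16/3 ≈ 5.33333.
Difference = 19/6 − 16/3 = -13/6 ≈ -2.1667.

MAP − MLE = -2.1667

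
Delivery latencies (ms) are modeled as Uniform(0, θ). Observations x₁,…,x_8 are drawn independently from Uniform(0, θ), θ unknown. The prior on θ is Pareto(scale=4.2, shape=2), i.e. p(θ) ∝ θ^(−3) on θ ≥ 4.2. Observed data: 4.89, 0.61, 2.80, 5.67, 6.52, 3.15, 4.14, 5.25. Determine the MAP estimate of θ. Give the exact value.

θ̂_MAP = 6.52

The Uniform(0, θ) likelihood is θ^(−n) for θ ≥ max(xᵢ), zero otherwise. Here max(xᵢ) = 6.52.
Posterior ∝ θ^(−3) · θ^(−8) = θ^(−11) on θ ≥ max(4.2, 6.52) = 6.52.
This density is strictly decreasing in θ, so the posterior mode lies at the lower boundary of the support.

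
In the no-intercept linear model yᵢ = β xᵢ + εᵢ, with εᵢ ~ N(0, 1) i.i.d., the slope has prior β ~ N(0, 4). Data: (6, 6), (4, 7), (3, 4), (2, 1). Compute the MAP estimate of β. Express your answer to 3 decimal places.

β̂_MAP = 1.195

log p(β | y) = −Σ(yᵢ − βxᵢ)²/(2·1) − β²/(2·4) + const.
Setting the derivative to zero: Σxᵢ(yᵢ − βxᵢ)/1 − β/4 = 0, so β = Σxᵢyᵢ / (Σxᵢ² + σ²/τ²).
Σxᵢyᵢ = 6·6 + 4·7 + 3·4 + 2·1 = 78; Σxᵢ² = 65; σ²/τ² = 0.25.
β̂_MAP = 78 / (65 + 0.25) = 78/65.25 ≈ 1.195.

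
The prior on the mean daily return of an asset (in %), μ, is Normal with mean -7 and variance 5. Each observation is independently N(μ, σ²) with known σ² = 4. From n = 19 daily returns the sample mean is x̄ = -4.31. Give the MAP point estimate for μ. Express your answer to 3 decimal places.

μ̂_MAP = -4.419

n = 19, x̄ = -4.31.
For a Normal prior and Normal likelihood with known variance, the posterior is Normal; its mode equals its mean, the precision-weighted average.
Prior precision 1/σ₀² = 1/5 = 0.2; data precision n/σ² = 19/4 = 4.75.
μ̂ = (0.2·(-7) + 4.75·(-4.31)) / (0.2 + 4.75) = (-21.8725)/4.95 = -8749/1980 ≈ -4.419.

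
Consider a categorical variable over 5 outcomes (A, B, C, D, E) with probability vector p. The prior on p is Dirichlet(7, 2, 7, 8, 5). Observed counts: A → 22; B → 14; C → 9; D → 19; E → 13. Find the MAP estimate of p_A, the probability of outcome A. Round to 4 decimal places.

MAP estimate of p_A = 0.2772

The posterior is Dirichlet(αᵢ + nᵢ) = Dirichlet(29, 16, 16, 27, 18).
For a Dirichlet(a₁,…,a_K) with all aᵢ > 1, the mode has j-th component (aⱼ − 1)/(Σaᵢ − K).
Here Σaᵢ = 106 and K = 5, so p_A = (29 − 1)/(106 − 5) = 28/101 ≈ 0.2772.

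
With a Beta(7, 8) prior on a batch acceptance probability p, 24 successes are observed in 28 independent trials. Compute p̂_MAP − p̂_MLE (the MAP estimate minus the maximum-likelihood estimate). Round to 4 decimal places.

MAP − MLE = -0.1254

Posterior is Beta(31, 12); MAP = (31−1)/(43−2) = 30/41 ≈ 0.73171.
MLE ignores the prior: p̂_MLE = k/n = 24/28 ≈ 0.85714.
Difference = 30/41 − 24/28 = -36/287 ≈ -0.1254.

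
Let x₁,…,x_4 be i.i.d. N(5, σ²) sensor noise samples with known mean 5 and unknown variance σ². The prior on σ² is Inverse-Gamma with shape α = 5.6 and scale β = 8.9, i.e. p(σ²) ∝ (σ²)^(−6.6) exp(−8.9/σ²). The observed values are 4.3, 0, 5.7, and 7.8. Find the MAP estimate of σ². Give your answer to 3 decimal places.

σ̂²_MAP = 3.001

Sum of squared deviations about the known mean: SS = (4.3−5)² + (0−5)² + (5.7−5)² + (7.8−5)² = 33.82.
The Normal likelihood contributes (σ²)^(−n/2) exp(−SS/(2σ²)), so the posterior is Inverse-Gamma(α + n/2, β + SS/2) = Inverse-Gamma(7.6, 25.81).
The mode of Inverse-Gamma(a, b) is b/(a+1) = 25.81/8.6 ≈ 3.001.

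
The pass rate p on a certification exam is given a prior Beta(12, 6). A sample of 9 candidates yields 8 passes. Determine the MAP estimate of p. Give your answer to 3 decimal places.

Prior: Beta(12, 6).
Data: 8 successes in 9 trials. The binomial likelihood contributes p^8(1−p)^1, so the posterior is Beta(12+8, 6+1) = Beta(20, 7).
For Beta(a, b) with a, b > 1 the mode is (a−1)/(a+b−2) = 19/25 ≈ 0.760.

p̂_MAP = 0.760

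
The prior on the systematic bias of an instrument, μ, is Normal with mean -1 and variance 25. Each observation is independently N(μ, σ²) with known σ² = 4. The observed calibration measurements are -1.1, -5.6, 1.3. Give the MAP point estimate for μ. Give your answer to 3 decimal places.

n = 3; x̄ = ((-1.1) + (-5.6) + 1.3)/3 = -5.4/3 = -1.8.
For a Normal prior and Normal likelihood with known variance, the posterior is Normal; its mode equals its mean, the precision-weighted average.
Prior precision 1/σ₀² = 1/25 = 0.04; data precision n/σ² = 3/4 = 0.75.
μ̂ = (0.04·(-1) + 0.75·(-1.8)) / (0.04 + 0.75) = (-1.39)/0.79 = -139/79 ≈ -1.759.

μ̂_MAP = -1.759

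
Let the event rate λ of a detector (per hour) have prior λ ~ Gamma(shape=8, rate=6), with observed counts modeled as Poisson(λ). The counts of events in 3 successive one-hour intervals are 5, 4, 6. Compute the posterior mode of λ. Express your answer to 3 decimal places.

Σxᵢ = 5+4+6 = 15, with n = 3.
Posterior ∝ λ^7e^(−6λ) · λ^15e^(−3λ) = λ^22e^(−9λ), i.e. Gamma(shape=23, rate=9).
The mode of a Gamma(a, b) with a ≥ 1 (shape–rate) is (a−1)/b = 22/9 ≈ 2.444.

λ̂_MAP = 2.444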